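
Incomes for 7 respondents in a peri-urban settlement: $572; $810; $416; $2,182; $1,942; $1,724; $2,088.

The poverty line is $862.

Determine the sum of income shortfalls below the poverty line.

$788

Below z: $416, $572, $810 (q = 3 of N = 7).
Individual gaps: 862−416 = 446; 862−572 = 290; 862−810 = 52.
Aggregate gap = $788.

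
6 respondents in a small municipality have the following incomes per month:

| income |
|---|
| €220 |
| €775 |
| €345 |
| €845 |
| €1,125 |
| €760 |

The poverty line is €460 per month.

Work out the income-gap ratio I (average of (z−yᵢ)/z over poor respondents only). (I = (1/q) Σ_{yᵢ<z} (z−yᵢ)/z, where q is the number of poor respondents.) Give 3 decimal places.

Poor units: €220, €345 (q = 2 of N = 6).
Relative gaps: 0.5217, 0.2500; sum = 0.771739.
I averages over the q = 2 poor units only: 0.771739 / 2 = 0.386.

0.386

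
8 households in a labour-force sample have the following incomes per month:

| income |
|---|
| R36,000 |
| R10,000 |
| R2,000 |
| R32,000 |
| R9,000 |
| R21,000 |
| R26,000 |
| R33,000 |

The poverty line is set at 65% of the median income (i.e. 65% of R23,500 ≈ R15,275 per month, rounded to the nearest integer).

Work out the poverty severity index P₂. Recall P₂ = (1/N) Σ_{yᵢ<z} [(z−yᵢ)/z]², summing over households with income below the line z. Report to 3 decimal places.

Poor units: R2,000, R9,000, R10,000 (q = 3 of N = 8).
Normalized shortfalls: (15275−2000)/15275 = 0.8691; (15275−9000)/15275 = 0.4108; (15275−10000)/15275 = 0.3453.
Squared: 0.7553; 0.1688; 0.1193.
Sum = 1.043293; P₂ = 1.043293 / 8 = 0.130.

0.130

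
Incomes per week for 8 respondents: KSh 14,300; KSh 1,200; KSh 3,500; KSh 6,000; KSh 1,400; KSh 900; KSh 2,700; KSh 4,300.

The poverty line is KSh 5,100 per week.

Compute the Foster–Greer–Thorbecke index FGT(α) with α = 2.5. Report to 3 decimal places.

0.224

Below the line: KSh 900, KSh 1,200, KSh 1,400, KSh 2,700, KSh 3,500, KSh 4,300 (q = 6 of N = 8).
Normalized shortfalls: (5100−900)/5100 = 0.8235; (5100−1200)/5100 = 0.7647; (5100−1400)/5100 = 0.7255; (5100−2700)/5100 = 0.4706; (5100−3500)/5100 = 0.3137; (5100−4300)/5100 = 0.1569.
Raised to α = 2.5: 0.61546; 0.51137; 0.44831; 0.15192; 0.05513; 0.00975.
Sum = 1.791928; FGT(2.5) = 1.791928 / 8 = 0.224.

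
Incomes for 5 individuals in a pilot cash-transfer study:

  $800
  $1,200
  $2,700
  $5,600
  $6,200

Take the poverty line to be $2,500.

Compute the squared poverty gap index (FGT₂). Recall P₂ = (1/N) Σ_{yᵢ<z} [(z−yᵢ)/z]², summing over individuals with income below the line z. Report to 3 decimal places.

Incomes under z: $800, $1,200 (q = 2 of N = 5).
Relative gaps: (2500−800)/2500 = 0.6800; (2500−1200)/2500 = 0.5200.
Squared: 0.4624; 0.2704.
Sum = 0.732800; P₂ = 0.732800 / 5 = 0.147.

0.147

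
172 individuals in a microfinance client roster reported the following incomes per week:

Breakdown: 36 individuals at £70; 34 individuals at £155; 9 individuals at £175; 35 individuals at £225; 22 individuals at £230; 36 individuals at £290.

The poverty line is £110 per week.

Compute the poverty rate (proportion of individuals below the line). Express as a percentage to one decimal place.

36 of the 172 individuals have income below £110.
H = 36/172 = 20.9%.

20.9%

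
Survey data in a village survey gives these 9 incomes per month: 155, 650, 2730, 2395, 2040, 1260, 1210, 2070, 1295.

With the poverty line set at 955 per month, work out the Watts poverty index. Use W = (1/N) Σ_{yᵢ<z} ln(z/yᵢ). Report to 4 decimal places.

Incomes under z: 155, 650 (q = 2 of N = 9).
Log gaps: ln(955/155) = 1.8183; ln(955/650) = 0.3847.
W = 2.203025 / 9 = 0.2448.

0.2448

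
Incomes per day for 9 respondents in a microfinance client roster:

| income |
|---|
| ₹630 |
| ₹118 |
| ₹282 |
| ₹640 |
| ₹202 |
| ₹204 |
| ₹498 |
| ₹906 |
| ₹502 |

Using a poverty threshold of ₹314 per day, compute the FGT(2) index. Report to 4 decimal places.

0.0722

Below z: ₹118, ₹202, ₹204, ₹282 (q = 4 of N = 9).
Normalized shortfalls: (314−118)/314 = 0.6242; (314−202)/314 = 0.3567; (314−204)/314 = 0.3503; (314−282)/314 = 0.1019.
Squared: 0.3896; 0.1272; 0.1227; 0.0104.
Sum = 0.649966; P₂ = 0.649966 / 9 = 0.0722.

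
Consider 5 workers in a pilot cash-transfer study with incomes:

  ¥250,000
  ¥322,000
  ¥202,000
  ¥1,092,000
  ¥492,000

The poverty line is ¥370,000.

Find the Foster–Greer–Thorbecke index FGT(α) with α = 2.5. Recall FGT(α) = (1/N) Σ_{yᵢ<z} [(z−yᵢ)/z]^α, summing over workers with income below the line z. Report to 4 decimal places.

0.0410

Below z: ¥202,000, ¥250,000, ¥322,000 (q = 3 of N = 5).
Normalized shortfalls: (370000−202000)/370000 = 0.4541; (370000−250000)/370000 = 0.3243; (370000−322000)/370000 = 0.1297.
Raised to α = 2.5: 0.13892; 0.05990; 0.00606.
Sum = 0.204886; FGT(2.5) = 0.204886 / 5 = 0.0410.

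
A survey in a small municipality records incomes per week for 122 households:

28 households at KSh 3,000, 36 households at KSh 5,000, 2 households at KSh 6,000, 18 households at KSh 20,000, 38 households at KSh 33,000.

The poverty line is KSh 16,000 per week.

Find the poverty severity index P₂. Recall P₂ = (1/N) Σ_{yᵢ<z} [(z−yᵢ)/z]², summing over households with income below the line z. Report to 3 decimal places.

Incomes under z: 28×KSh 3,000, 36×KSh 5,000, 2×KSh 6,000 (q = 66 of N = 122).
Relative gaps: (16000−3000)/16000 = 0.8125 (×28); (16000−5000)/16000 = 0.6875 (×36); (16000−6000)/16000 = 0.6250 (×2).
Squared: 0.6602 (×28); 0.4727 (×36); 0.3906 (×2).
Sum = 36.281250; P₂ = 36.281250 / 122 = 0.297.

0.297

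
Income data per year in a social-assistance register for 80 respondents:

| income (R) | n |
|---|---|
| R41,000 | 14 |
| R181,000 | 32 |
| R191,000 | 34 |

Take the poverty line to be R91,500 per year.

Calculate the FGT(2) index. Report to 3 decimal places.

Poor units: 14×R41,000 (q = 14 of N = 80).
Gap ratios (z−y)/z: (91500−41000)/91500 = 0.5519 (×14).
Squared: 0.3046 (×14).
Sum = 4.264505; P₂ = 4.264505 / 80 = 0.053.

0.053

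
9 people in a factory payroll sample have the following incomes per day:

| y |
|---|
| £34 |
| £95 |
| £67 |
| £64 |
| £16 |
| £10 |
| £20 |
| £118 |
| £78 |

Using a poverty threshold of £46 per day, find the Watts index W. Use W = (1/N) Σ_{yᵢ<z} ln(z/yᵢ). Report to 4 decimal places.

Poor units: £10, £16, £20, £34 (q = 4 of N = 9).
ln(z/y) terms: ln(46/10) = 1.5261; ln(46/16) = 1.0561; ln(46/20) = 0.8329; ln(46/34) = 0.3023.
W = 3.717299 / 9 = 0.4130.

0.4130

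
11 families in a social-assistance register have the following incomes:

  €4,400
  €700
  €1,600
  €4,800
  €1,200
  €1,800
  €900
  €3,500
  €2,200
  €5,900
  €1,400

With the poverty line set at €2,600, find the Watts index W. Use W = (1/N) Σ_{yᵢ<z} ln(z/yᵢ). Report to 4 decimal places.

Incomes under z: €700, €900, €1,200, €1,400, €1,600, €1,800, €2,200 (q = 7 of N = 11).
Log shortfalls: ln(2600/700) = 1.3122; ln(2600/900) = 1.0609; ln(2600/1200) = 0.7732; ln(2600/1400) = 0.6190; ln(2600/1600) = 0.4855; ln(2600/1800) = 0.3677; ln(2600/2200) = 0.1671.
W = 4.785574 / 11 = 0.4351.

0.4351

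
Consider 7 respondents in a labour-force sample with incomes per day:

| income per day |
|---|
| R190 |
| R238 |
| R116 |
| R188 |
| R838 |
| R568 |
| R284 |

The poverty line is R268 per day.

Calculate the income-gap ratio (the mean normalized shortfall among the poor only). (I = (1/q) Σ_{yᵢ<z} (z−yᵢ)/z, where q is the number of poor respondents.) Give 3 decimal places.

Poor units: R116, R188, R190, R238 (q = 4 of N = 7).
Relative gaps: 0.5672, 0.2985, 0.2910, 0.1119; sum = 1.268657.
I averages over the q = 4 poor units only: 1.268657 / 4 = 0.317.

0.317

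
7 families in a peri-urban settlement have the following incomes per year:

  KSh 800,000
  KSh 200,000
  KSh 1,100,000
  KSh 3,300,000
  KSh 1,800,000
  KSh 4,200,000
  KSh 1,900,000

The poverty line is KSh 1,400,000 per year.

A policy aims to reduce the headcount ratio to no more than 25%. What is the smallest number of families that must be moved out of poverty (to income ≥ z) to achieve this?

Currently q = 3 of N = 7 are below the line (H = 0.429).
A headcount ratio of at most 25% allows at most ⌊0.25 × 7⌋ = 1 poor families.
So at least 3 − 1 = 2 must be lifted.

2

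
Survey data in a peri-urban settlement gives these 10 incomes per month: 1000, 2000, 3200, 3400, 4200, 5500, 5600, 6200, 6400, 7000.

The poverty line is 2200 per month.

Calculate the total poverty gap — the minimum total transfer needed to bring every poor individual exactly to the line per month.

Incomes under z: 1000, 2000 (q = 2 of N = 10).
Individual gaps: 2200−1000 = 1200; 2200−2000 = 200.
Aggregate gap = 1400.

1400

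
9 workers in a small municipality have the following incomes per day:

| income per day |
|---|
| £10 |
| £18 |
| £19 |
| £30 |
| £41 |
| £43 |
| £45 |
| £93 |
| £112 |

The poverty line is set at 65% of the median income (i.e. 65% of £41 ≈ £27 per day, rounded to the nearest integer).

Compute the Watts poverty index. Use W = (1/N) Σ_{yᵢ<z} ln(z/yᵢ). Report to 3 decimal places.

Below the line: £10, £18, £19 (q = 3 of N = 9).
Log gaps: ln(27/10) = 0.9933; ln(27/18) = 0.4055; ln(27/19) = 0.3514.
W = 1.750115 / 9 = 0.194.

0.194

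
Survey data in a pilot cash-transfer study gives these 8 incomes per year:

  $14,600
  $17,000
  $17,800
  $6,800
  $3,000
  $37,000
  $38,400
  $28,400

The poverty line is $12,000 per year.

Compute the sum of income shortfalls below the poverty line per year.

Below the line: $3,000, $6,800 (q = 2 of N = 8).
Individual gaps: 12000−3000 = 9000; 12000−6800 = 5200.
Aggregate gap = $14,200.

$14,200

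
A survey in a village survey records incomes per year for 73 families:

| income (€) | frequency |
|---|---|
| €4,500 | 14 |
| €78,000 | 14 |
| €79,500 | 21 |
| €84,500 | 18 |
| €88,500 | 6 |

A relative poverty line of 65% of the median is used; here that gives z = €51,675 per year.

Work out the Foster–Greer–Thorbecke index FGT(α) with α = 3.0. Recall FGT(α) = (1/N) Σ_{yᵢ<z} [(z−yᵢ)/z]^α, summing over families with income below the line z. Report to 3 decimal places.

0.146

Incomes under z: 14×€4,500 (q = 14 of N = 73).
Normalized shortfalls: (51675−4500)/51675 = 0.9129 (×14).
Raised to α = 3.0: 0.76084 (×14).
Sum = 10.651783; FGT(3.0) = 10.651783 / 73 = 0.146.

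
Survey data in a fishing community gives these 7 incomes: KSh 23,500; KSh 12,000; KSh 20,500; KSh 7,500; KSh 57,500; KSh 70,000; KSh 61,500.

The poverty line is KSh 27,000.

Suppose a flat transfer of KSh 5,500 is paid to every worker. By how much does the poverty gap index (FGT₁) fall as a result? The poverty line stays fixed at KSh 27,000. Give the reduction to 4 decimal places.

Before: below the line — KSh 7,500, KSh 12,000, KSh 20,500, KSh 23,500; poverty gap index (FGT₁) = 0.235450.
After the KSh 5,500 transfer: below the line — KSh 13,000, KSh 17,500, KSh 26,000; poverty gap index (FGT₁) = 0.129630.
Reduction = 0.235450 − 0.129630 = 0.1058.

0.1058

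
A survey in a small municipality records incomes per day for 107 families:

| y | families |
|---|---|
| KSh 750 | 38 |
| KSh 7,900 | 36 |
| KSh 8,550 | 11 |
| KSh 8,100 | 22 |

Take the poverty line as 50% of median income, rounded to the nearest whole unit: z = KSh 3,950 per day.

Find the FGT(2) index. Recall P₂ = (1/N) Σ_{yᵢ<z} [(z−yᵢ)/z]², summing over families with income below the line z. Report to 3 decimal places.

Poor units: 38×KSh 750 (q = 38 of N = 107).
Relative gaps: (3950−750)/3950 = 0.8101 (×38).
Squared: 0.6563 (×38).
Sum = 24.939593; P₂ = 24.939593 / 107 = 0.233.

0.233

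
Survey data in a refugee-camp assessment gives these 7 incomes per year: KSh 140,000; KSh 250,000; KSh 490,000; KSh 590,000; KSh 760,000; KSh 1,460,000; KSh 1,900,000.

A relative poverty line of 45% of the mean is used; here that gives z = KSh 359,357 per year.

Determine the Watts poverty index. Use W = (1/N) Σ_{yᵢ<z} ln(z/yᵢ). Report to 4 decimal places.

Below z: KSh 140,000, KSh 250,000 (q = 2 of N = 7).
ln(z/y) terms: ln(359357/140000) = 0.9427; ln(359357/250000) = 0.3629.
W = 1.305529 / 7 = 0.1865.

0.1865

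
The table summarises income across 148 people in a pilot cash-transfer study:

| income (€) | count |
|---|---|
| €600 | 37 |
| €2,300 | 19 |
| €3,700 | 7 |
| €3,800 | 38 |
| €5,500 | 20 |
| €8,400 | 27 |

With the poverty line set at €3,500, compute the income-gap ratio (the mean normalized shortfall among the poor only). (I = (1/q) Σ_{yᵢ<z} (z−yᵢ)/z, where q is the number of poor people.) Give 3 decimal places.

Incomes under z: 37×€600, 19×€2,300 (q = 56 of N = 148).
Relative gaps: 0.8286 (×37), 0.3429 (×19); sum = 37.171429.
The income-gap ratio divides by q (the poor only): 37.171429 / 56 = 0.664.

0.664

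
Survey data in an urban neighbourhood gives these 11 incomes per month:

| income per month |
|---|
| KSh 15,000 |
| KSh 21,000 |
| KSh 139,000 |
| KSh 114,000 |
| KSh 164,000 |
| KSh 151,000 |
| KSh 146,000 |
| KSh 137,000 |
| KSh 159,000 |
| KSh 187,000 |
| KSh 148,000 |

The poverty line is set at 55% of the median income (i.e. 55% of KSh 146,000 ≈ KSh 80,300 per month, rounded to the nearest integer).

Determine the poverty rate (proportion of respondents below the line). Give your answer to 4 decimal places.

2 of the 11 respondents have income below KSh 80,300.
H = 2/11 = 0.1818.

0.1818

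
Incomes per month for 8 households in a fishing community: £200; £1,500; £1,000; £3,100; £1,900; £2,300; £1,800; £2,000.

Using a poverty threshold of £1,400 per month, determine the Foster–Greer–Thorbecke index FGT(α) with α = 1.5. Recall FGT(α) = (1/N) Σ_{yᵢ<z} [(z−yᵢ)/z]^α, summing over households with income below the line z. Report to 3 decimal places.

Incomes under z: £200, £1,000 (q = 2 of N = 8).
Normalized shortfalls: (1400−200)/1400 = 0.8571; (1400−1000)/1400 = 0.2857.
Raised to α = 1.5: 0.79356; 0.15272.
Sum = 0.946281; FGT(1.5) = 0.946281 / 8 = 0.118.

0.118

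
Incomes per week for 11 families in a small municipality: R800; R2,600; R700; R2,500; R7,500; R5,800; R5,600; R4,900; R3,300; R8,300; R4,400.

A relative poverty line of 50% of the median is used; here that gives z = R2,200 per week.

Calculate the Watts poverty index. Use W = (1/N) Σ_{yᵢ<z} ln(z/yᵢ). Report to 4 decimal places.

0.1961

Incomes under z: R700, R800 (q = 2 of N = 11).
Log gaps: ln(2200/700) = 1.1451; ln(2200/800) = 1.0116.
W = 2.156733 / 11 = 0.1961.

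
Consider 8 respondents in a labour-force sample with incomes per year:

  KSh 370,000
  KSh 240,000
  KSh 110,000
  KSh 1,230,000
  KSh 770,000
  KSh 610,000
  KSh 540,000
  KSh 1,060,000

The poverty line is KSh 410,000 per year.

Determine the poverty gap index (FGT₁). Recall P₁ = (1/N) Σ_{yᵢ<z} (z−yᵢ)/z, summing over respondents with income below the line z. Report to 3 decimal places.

Below the line: KSh 110,000, KSh 240,000, KSh 370,000 (q = 3 of N = 8).
Normalized shortfalls: (410000−110000)/410000 = 0.7317; (410000−240000)/410000 = 0.4146; (410000−370000)/410000 = 0.0976.
Σ = 1.243902. Dividing by the full population N = 8 gives P₁ = 0.155.

0.155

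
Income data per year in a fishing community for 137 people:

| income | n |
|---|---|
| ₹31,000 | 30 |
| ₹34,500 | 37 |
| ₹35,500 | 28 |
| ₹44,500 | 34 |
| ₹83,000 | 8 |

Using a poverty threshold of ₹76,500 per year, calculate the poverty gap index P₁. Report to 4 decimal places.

0.4919

Below z: 30×₹31,000, 37×₹34,500, 28×₹35,500, 34×₹44,500 (q = 129 of N = 137).
Relative gaps: (76500−31000)/76500 = 0.5948 (×30); (76500−34500)/76500 = 0.5490 (×37); (76500−35500)/76500 = 0.5359 (×28); (76500−44500)/76500 = 0.4183 (×34).
Σ = 67.385621. Dividing by the full population N = 137 gives P₁ = 0.4919.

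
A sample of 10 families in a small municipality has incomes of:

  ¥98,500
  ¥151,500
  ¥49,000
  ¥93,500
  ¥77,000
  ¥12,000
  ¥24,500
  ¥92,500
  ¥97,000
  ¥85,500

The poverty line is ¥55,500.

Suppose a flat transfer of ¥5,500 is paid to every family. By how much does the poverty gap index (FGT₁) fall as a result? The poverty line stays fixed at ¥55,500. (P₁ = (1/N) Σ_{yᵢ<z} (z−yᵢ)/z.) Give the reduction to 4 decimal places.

Before: below the line — ¥12,000, ¥24,500, ¥49,000; poverty gap index (FGT₁) = 0.145946.
After the ¥5,500 transfer: below the line — ¥17,500, ¥30,000, ¥54,500; poverty gap index (FGT₁) = 0.116216.
Reduction = 0.145946 − 0.116216 = 0.0297.

0.0297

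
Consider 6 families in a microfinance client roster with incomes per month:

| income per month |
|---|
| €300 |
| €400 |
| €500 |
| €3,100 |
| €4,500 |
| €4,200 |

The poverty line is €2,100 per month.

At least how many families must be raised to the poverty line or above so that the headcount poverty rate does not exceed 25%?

3 of the 6 families are poor, so H = 3/6 = 0.500.
A headcount ratio of at most 25% allows at most ⌊0.25 × 6⌋ = 1 poor families.
So at least 3 − 1 = 2 must be lifted.

2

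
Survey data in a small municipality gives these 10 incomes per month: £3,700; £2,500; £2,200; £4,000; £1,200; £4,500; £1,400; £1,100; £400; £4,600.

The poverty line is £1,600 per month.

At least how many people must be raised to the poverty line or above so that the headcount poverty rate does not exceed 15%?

3

4 of the 10 people are poor, so H = 4/10 = 0.400.
A headcount ratio of at most 15% allows at most ⌊0.15 × 10⌋ = 1 poor people.
So at least 4 − 1 = 3 must be lifted.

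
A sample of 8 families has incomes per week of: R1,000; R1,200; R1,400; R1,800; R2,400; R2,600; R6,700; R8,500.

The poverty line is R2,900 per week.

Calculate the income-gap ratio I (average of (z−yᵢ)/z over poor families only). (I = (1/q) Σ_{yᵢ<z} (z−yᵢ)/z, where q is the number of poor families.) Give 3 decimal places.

0.402

Poor units: R1,000, R1,200, R1,400, R1,800, R2,400, R2,600 (q = 6 of N = 8).
Shortfall ratios (z−y)/z: 0.6552, 0.5862, 0.5172, 0.3793, 0.1724, 0.1034; sum = 2.413793.
The income-gap ratio divides by q (the poor only): 2.413793 / 6 = 0.402.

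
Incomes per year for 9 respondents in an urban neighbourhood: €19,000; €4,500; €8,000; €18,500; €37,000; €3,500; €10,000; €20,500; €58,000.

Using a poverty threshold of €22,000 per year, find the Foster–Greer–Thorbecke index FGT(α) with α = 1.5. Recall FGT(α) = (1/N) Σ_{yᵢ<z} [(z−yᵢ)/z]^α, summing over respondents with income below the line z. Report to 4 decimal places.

0.2803

Below the line: €3,500, €4,500, €8,000, €10,000, €18,500, €19,000, €20,500 (q = 7 of N = 9).
Normalized shortfalls: (22000−3500)/22000 = 0.8409; (22000−4500)/22000 = 0.7955; (22000−8000)/22000 = 0.6364; (22000−10000)/22000 = 0.5455; (22000−18500)/22000 = 0.1591; (22000−19000)/22000 = 0.1364; (22000−20500)/22000 = 0.0682.
Raised to α = 1.5: 0.77112; 0.70945; 0.50764; 0.40284; 0.06346; 0.05036; 0.01780.
Sum = 2.522677; FGT(1.5) = 2.522677 / 9 = 0.2803.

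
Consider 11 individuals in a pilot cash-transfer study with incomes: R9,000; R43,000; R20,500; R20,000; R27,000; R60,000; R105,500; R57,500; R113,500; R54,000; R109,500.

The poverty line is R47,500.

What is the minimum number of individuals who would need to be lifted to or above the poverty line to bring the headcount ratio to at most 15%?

4

5 of the 11 individuals are poor, so H = 5/11 = 0.455.
A headcount ratio of at most 15% allows at most ⌊0.15 × 11⌋ = 1 poor individuals.
So at least 5 − 1 = 4 must be lifted.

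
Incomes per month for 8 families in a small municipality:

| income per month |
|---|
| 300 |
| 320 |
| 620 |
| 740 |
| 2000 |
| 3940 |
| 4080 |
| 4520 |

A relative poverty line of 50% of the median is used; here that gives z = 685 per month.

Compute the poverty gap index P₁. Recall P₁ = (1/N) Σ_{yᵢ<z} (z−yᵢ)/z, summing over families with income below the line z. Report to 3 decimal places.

Incomes under z: 300, 320, 620 (q = 3 of N = 8).
Relative gaps: (685−300)/685 = 0.5620; (685−320)/685 = 0.5328; (685−620)/685 = 0.0949.
Σ = 1.189781. Dividing by the full population N = 8 gives P₁ = 0.149.

0.149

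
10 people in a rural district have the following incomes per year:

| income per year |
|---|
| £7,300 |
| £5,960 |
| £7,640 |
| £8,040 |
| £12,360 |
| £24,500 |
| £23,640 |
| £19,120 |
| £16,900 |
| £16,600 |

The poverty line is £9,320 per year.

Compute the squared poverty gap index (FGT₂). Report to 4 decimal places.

0.0228

Below the line: £5,960, £7,300, £7,640, £8,040 (q = 4 of N = 10).
Relative gaps: (9320−5960)/9320 = 0.3605; (9320−7300)/9320 = 0.2167; (9320−7640)/9320 = 0.1803; (9320−8040)/9320 = 0.1373.
Squared: 0.1300; 0.0470; 0.0325; 0.0189.
Sum = 0.228301; P₂ = 0.228301 / 10 = 0.0228.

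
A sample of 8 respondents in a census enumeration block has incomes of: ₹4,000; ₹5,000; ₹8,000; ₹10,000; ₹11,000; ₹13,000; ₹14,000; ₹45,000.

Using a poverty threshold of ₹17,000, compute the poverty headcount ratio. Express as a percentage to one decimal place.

7 of the 8 respondents have income below ₹17,000.
H = 7/8 = 87.5%.

87.5%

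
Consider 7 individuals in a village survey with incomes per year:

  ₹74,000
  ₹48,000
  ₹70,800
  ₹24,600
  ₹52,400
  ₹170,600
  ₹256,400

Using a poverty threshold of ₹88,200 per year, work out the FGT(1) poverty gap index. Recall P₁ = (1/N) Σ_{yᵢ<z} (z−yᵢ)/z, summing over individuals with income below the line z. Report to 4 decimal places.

0.2773

Below z: ₹24,600, ₹48,000, ₹52,400, ₹70,800, ₹74,000 (q = 5 of N = 7).
Relative gaps: (88200−24600)/88200 = 0.7211; (88200−48000)/88200 = 0.4558; (88200−52400)/88200 = 0.4059; (88200−70800)/88200 = 0.1973; (88200−74000)/88200 = 0.1610.
Σ = 1.941043. Dividing by the full population N = 7 gives P₁ = 0.2773.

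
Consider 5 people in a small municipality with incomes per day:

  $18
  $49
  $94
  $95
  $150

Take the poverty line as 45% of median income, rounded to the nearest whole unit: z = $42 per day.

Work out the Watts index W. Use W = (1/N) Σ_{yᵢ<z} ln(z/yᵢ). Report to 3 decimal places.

0.169

Below z: $18 (q = 1 of N = 5).
ln(z/y) terms: ln(42/18) = 0.8473.
W = 0.847298 / 5 = 0.169.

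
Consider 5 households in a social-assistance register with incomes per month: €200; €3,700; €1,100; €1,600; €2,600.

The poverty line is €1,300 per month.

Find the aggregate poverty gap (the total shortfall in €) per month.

€1,300

Incomes under z: €200, €1,100 (q = 2 of N = 5).
Individual gaps: 1300−200 = 1100; 1300−1100 = 200.
Aggregate gap = €1,300.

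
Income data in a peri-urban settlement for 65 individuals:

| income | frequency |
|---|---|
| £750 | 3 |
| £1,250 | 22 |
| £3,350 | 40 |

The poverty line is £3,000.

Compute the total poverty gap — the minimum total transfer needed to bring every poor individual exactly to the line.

£45,250

Poor units: 3×£750, 22×£1,250 (q = 25 of N = 65).
Individual gaps: 3×(3000−750) = 6750; 22×(3000−1250) = 38500.
Aggregate gap = £45,250.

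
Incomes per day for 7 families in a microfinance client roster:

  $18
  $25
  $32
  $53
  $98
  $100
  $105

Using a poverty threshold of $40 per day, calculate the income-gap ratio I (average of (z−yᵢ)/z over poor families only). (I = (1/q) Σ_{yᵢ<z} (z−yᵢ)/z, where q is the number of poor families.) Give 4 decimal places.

0.3750

Below the line: $18, $25, $32 (q = 3 of N = 7).
Relative gaps: 0.5500, 0.3750, 0.2000; sum = 1.125000.
I averages over the q = 3 poor units only: 1.125000 / 3 = 0.3750.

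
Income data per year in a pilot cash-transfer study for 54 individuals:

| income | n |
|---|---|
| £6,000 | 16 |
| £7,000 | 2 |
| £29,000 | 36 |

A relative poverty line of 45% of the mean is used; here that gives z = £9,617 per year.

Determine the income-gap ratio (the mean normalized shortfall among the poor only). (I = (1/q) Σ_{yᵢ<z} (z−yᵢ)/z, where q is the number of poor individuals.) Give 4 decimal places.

Incomes under z: 16×£6,000, 2×£7,000 (q = 18 of N = 54).
Shortfall ratios (z−y)/z: 0.3761 (×16), 0.2721 (×2); sum = 6.561922.
The income-gap ratio divides by q (the poor only): 6.561922 / 18 = 0.3646.

0.3646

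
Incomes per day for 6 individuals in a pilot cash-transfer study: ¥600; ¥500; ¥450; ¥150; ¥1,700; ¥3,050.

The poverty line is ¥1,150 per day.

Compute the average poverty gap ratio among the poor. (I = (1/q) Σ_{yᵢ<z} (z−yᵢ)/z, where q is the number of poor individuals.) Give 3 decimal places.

Incomes under z: ¥150, ¥450, ¥500, ¥600 (q = 4 of N = 6).
Relative gaps: 0.8696, 0.6087, 0.5652, 0.4783; sum = 2.521739.
The income-gap ratio divides by q (the poor only): 2.521739 / 4 = 0.630.

0.630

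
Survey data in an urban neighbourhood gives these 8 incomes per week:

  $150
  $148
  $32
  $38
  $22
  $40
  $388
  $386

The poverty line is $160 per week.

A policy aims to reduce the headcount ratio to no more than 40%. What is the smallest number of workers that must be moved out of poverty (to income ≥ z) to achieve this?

3

Currently q = 6 of N = 8 are below the line (H = 0.750).
A headcount ratio of at most 40% allows at most ⌊0.40 × 8⌋ = 3 poor workers.
So at least 6 − 3 = 3 must be lifted.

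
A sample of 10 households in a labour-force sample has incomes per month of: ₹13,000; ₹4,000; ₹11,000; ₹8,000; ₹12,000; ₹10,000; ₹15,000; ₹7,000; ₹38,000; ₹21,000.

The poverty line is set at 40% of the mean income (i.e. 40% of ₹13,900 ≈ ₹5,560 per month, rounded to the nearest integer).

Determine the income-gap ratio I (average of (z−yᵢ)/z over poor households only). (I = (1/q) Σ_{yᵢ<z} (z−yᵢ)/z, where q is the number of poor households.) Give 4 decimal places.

0.2806

Below the line: ₹4,000 (q = 1 of N = 10).
Shortfall ratios (z−y)/z: 0.2806; sum = 0.280576.
I averages over the q = 1 poor units only: 0.280576 / 1 = 0.2806.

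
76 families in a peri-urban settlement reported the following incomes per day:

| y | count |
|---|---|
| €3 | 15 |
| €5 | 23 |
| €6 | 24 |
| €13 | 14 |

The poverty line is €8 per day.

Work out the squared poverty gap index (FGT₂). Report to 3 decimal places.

Poor units: 15×€3, 23×€5, 24×€6 (q = 62 of N = 76).
Gap ratios (z−y)/z: (8−3)/8 = 0.6250 (×15); (8−5)/8 = 0.3750 (×23); (8−6)/8 = 0.2500 (×24).
Squared: 0.3906 (×15); 0.1406 (×23); 0.0625 (×24).
Sum = 10.593750; P₂ = 10.593750 / 76 = 0.139.

0.139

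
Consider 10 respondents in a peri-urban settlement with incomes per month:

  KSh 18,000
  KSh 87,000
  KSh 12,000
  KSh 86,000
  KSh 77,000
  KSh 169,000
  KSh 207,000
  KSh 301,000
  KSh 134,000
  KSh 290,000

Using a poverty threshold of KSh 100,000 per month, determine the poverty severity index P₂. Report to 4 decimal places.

Incomes under z: KSh 12,000, KSh 18,000, KSh 77,000, KSh 86,000, KSh 87,000 (q = 5 of N = 10).
Shortfall ratios: (100000−12000)/100000 = 0.8800; (100000−18000)/100000 = 0.8200; (100000−77000)/100000 = 0.2300; (100000−86000)/100000 = 0.1400; (100000−87000)/100000 = 0.1300.
Squared: 0.7744; 0.6724; 0.0529; 0.0196; 0.0169.
Sum = 1.536200; P₂ = 1.536200 / 10 = 0.1536.

0.1536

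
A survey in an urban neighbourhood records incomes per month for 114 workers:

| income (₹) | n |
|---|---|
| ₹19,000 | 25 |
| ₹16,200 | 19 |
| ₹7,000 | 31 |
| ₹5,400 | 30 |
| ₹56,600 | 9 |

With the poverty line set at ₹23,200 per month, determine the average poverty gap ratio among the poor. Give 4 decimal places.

Below z: 30×₹5,400, 31×₹7,000, 19×₹16,200, 25×₹19,000 (q = 105 of N = 114).
Relative gaps: 0.7672 (×30), 0.6983 (×31), 0.3017 (×19), 0.1810 (×25); sum = 54.922414.
I averages over the q = 105 poor units only: 54.922414 / 105 = 0.5231.

0.5231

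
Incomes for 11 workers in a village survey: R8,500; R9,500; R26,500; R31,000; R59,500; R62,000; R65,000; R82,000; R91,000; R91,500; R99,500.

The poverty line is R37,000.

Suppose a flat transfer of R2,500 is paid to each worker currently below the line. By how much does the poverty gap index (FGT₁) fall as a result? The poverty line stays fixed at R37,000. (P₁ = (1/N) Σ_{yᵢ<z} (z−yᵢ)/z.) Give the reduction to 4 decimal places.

0.0246

Before: below the line — R8,500, R9,500, R26,500, R31,000; poverty gap index (FGT₁) = 0.178133.
After the R2,500 transfer: below the line — R11,000, R12,000, R29,000, R33,500; poverty gap index (FGT₁) = 0.153563.
Reduction = 0.178133 − 0.153563 = 0.0246.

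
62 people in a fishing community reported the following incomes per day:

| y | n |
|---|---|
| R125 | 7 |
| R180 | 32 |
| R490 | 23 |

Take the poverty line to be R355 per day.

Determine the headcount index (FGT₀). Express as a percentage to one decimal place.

39 of the 62 people have income below R355.
H = 39/62 = 62.9%.

62.9%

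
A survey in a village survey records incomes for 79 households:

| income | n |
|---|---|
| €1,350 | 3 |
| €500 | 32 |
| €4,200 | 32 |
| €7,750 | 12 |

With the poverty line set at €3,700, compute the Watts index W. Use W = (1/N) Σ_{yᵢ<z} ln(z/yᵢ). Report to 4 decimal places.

Below z: 32×€500, 3×€1,350 (q = 35 of N = 79).
ln(z/y) terms: ln(3700/500) = 2.0015 (×32); ln(3700/1350) = 1.0082 (×3).
W = 67.072045 / 79 = 0.8490.

0.8490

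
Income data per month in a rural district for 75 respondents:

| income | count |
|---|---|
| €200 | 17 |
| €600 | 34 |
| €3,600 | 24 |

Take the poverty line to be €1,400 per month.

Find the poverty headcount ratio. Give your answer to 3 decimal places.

0.680

51 of the 75 respondents have income below €1,400.
H = 51/75 = 0.680.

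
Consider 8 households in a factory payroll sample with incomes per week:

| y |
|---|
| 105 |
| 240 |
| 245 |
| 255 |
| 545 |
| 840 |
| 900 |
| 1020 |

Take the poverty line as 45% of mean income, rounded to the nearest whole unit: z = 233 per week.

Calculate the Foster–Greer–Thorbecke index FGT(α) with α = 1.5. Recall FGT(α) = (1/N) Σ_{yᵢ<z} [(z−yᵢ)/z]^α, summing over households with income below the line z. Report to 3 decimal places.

0.051

Below z: 105 (q = 1 of N = 8).
Gap ratios (z−y)/z: (233−105)/233 = 0.5494.
Raised to α = 1.5: 0.40717.
Sum = 0.407175; FGT(1.5) = 0.407175 / 8 = 0.051.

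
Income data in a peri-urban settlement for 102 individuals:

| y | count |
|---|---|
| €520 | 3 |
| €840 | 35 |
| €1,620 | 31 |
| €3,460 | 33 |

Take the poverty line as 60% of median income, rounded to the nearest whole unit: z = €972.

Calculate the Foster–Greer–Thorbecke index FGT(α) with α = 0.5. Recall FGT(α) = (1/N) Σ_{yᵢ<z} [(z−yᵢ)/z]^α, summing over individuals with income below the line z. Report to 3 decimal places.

Incomes under z: 3×€520, 35×€840 (q = 38 of N = 102).
Gap ratios (z−y)/z: (972−520)/972 = 0.4650 (×3); (972−840)/972 = 0.1358 (×35).
Raised to α = 0.5: 0.68192 (×3); 0.36851 (×35).
Sum = 14.943758; FGT(0.5) = 14.943758 / 102 = 0.147.

0.147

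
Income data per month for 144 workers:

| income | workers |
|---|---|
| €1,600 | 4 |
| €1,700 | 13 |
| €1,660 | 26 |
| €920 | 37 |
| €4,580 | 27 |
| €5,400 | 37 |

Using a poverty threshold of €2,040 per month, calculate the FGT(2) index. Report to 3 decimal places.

0.088

Below z: 37×€920, 4×€1,600, 26×€1,660, 13×€1,700 (q = 80 of N = 144).
Shortfall ratios: (2040−920)/2040 = 0.5490 (×37); (2040−1600)/2040 = 0.2157 (×4); (2040−1660)/2040 = 0.1863 (×26); (2040−1700)/2040 = 0.1667 (×13).
Squared: 0.3014 (×37); 0.0465 (×4); 0.0347 (×26); 0.0278 (×13).
Sum = 12.601980; P₂ = 12.601980 / 144 = 0.088.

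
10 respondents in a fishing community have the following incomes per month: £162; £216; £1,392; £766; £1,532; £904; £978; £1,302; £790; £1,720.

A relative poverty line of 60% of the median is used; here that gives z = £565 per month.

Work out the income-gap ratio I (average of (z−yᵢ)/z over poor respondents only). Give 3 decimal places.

Below the line: £162, £216 (q = 2 of N = 10).
Relative gaps: 0.7133, 0.6177; sum = 1.330973.
I averages over the q = 2 poor units only: 1.330973 / 2 = 0.665.

0.665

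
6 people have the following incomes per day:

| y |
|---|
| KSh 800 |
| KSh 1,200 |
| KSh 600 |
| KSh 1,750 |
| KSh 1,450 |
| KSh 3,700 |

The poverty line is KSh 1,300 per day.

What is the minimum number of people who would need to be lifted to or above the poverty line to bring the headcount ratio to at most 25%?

3 of the 6 people are poor, so H = 3/6 = 0.500.
A headcount ratio of at most 25% allows at most ⌊0.25 × 6⌋ = 1 poor people.
So at least 3 − 1 = 2 must be lifted.

2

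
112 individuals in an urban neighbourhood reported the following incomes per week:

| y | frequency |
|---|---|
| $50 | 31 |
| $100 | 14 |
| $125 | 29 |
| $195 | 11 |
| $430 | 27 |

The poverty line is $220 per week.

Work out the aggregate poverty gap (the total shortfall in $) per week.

Poor units: 31×$50, 14×$100, 29×$125, 11×$195 (q = 85 of N = 112).
Individual gaps: 31×(220−50) = 5270; 14×(220−100) = 1680; 29×(220−125) = 2755; 11×(220−195) = 275.
Aggregate gap = $9,980.

$9,980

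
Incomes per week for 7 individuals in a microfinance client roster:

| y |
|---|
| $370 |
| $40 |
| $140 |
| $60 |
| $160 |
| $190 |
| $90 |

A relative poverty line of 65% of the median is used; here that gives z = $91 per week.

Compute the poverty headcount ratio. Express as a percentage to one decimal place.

3 of the 7 individuals have income below $91.
H = 3/7 = 42.9%.

42.9%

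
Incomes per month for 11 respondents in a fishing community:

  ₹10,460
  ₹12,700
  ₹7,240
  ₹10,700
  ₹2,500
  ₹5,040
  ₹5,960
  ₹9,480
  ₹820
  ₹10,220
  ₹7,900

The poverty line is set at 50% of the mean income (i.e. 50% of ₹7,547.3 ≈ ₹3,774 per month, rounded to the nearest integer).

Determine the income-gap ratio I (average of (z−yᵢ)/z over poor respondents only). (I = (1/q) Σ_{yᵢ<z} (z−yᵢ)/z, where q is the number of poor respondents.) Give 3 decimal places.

0.560

Below z: ₹820, ₹2,500 (q = 2 of N = 11).
Relative gaps: 0.7827, 0.3376; sum = 1.120297.
I averages over the q = 2 poor units only: 1.120297 / 2 = 0.560.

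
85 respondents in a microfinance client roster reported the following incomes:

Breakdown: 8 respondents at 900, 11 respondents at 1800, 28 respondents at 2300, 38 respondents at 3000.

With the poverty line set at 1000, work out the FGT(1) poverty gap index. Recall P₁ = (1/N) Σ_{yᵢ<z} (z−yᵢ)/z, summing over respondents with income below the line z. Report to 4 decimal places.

Below z: 8×900 (q = 8 of N = 85).
Normalized shortfalls: (1000−900)/1000 = 0.1000 (×8).
Sum of shortfalls = 0.800000; P₁ averages over all N: 0.800000 / 85 = 0.0094.

0.0094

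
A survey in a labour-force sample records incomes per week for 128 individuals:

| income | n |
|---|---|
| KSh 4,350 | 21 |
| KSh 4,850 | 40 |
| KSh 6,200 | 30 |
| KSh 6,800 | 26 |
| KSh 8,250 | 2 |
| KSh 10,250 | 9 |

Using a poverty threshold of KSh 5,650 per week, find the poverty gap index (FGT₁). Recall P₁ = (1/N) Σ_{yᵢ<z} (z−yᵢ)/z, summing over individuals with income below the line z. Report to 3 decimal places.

Poor units: 21×KSh 4,350, 40×KSh 4,850 (q = 61 of N = 128).
Gap ratios (z−y)/z: (5650−4350)/5650 = 0.2301 (×21); (5650−4850)/5650 = 0.1416 (×40).
Σ = 10.495575. Dividing by the full population N = 128 gives P₁ = 0.082.

0.082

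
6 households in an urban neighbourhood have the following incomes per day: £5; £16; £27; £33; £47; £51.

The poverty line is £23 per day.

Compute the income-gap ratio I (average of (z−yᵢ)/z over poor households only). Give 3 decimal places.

0.543

Below z: £5, £16 (q = 2 of N = 6).
Shortfall ratios (z−y)/z: 0.7826, 0.3043; sum = 1.086957.
The income-gap ratio divides by q (the poor only): 1.086957 / 2 = 0.543.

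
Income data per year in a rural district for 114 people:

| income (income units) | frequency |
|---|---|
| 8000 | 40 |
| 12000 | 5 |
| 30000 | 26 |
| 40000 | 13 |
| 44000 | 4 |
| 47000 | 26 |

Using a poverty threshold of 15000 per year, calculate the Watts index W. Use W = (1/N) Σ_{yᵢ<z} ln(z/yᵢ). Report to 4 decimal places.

Below z: 40×8000, 5×12000 (q = 45 of N = 114).
Log shortfalls: ln(15000/8000) = 0.6286 (×40); ln(15000/12000) = 0.2231 (×5).
W = 26.260064 / 114 = 0.2304.

0.2304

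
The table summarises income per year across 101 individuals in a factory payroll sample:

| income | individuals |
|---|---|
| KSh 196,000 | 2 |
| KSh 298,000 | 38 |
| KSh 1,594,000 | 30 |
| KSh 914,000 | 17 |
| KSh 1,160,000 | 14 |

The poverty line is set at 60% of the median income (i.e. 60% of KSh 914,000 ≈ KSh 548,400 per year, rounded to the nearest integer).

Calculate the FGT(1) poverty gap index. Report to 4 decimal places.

Below z: 2×KSh 196,000, 38×KSh 298,000 (q = 40 of N = 101).
Gap ratios (z−y)/z: (548400−196000)/548400 = 0.6426 (×2); (548400−298000)/548400 = 0.4566 (×38).
Sum of shortfalls = 18.636032; P₁ averages over all N: 18.636032 / 101 = 0.1845.

0.1845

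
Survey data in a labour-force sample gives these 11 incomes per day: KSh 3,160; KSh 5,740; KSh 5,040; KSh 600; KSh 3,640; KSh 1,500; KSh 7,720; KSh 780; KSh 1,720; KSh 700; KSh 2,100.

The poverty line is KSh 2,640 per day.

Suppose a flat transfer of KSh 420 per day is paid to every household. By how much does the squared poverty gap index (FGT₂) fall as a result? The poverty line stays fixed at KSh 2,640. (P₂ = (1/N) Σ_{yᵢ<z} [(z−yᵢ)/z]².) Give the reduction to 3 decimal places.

Before: below the line — KSh 600, KSh 700, KSh 780, KSh 1,500, KSh 1,720, KSh 2,100; squared poverty gap index (FGT₂) = 0.18029.
After the KSh 420 transfer: below the line — KSh 1,020, KSh 1,120, KSh 1,200, KSh 1,920, KSh 2,140, KSh 2,520; squared poverty gap index (FGT₂) = 0.10163.
Reduction = 0.18029 − 0.10163 = 0.079.

0.079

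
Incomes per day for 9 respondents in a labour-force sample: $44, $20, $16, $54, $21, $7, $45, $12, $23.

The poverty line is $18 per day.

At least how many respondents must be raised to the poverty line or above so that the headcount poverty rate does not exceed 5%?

3

Currently q = 3 of N = 9 are below the line (H = 0.333).
A headcount ratio of at most 5% allows at most ⌊0.05 × 9⌋ = 0 poor respondents.
So at least 3 − 0 = 3 must be lifted.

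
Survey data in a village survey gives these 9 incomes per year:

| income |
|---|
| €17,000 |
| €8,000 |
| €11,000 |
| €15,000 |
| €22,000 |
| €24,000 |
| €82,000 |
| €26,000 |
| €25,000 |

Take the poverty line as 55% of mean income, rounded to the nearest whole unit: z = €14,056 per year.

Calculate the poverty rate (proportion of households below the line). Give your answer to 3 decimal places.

2 of the 9 households have income below €14,056.
H = 2/9 = 0.222.

0.222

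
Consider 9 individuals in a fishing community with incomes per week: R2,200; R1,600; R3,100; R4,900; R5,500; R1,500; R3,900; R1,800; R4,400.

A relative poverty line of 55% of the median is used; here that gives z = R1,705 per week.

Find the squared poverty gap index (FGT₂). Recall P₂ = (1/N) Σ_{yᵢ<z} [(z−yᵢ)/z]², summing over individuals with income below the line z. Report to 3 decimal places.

Incomes under z: R1,500, R1,600 (q = 2 of N = 9).
Gap ratios (z−y)/z: (1705−1500)/1705 = 0.1202; (1705−1600)/1705 = 0.0616.
Squared: 0.0145; 0.0038.
Sum = 0.018249; P₂ = 0.018249 / 9 = 0.002.

0.002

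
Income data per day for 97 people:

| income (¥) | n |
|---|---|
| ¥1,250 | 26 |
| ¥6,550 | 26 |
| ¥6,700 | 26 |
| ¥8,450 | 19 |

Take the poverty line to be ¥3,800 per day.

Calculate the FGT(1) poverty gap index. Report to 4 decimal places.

Below the line: 26×¥1,250 (q = 26 of N = 97).
Shortfall ratios: (3800−1250)/3800 = 0.6711 (×26).
Σ = 17.447368. Dividing by the full population N = 97 gives P₁ = 0.1799.

0.1799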